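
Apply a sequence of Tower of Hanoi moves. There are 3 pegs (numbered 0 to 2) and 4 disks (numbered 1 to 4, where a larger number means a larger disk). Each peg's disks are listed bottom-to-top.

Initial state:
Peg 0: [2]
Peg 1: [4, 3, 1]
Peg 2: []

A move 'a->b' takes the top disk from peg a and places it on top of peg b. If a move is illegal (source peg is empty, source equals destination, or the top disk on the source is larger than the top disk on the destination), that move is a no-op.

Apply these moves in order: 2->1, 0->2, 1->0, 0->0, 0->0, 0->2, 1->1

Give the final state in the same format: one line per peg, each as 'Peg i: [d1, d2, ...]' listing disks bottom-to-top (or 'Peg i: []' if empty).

After move 1 (2->1):
Peg 0: [2]
Peg 1: [4, 3, 1]
Peg 2: []

After move 2 (0->2):
Peg 0: []
Peg 1: [4, 3, 1]
Peg 2: [2]

After move 3 (1->0):
Peg 0: [1]
Peg 1: [4, 3]
Peg 2: [2]

After move 4 (0->0):
Peg 0: [1]
Peg 1: [4, 3]
Peg 2: [2]

After move 5 (0->0):
Peg 0: [1]
Peg 1: [4, 3]
Peg 2: [2]

After move 6 (0->2):
Peg 0: []
Peg 1: [4, 3]
Peg 2: [2, 1]

After move 7 (1->1):
Peg 0: []
Peg 1: [4, 3]
Peg 2: [2, 1]

Answer: Peg 0: []
Peg 1: [4, 3]
Peg 2: [2, 1]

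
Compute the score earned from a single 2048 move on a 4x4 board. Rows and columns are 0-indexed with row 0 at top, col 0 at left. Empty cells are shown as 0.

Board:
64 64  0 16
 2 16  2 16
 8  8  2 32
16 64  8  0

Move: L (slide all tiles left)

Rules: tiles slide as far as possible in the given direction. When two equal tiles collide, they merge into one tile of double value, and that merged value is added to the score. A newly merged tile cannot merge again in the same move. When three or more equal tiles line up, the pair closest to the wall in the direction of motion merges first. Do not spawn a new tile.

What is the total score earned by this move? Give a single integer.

Slide left:
row 0: [64, 64, 0, 16] -> [128, 16, 0, 0]  score +128 (running 128)
row 1: [2, 16, 2, 16] -> [2, 16, 2, 16]  score +0 (running 128)
row 2: [8, 8, 2, 32] -> [16, 2, 32, 0]  score +16 (running 144)
row 3: [16, 64, 8, 0] -> [16, 64, 8, 0]  score +0 (running 144)
Board after move:
128  16   0   0
  2  16   2  16
 16   2  32   0
 16  64   8   0

Answer: 144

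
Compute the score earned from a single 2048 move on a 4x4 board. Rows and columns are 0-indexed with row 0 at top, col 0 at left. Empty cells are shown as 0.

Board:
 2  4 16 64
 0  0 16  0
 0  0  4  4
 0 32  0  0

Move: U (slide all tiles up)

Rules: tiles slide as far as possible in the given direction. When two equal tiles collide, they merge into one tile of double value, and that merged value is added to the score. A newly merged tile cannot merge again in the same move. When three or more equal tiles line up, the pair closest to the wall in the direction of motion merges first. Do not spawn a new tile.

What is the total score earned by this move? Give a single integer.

Answer: 32

Derivation:
Slide up:
col 0: [2, 0, 0, 0] -> [2, 0, 0, 0]  score +0 (running 0)
col 1: [4, 0, 0, 32] -> [4, 32, 0, 0]  score +0 (running 0)
col 2: [16, 16, 4, 0] -> [32, 4, 0, 0]  score +32 (running 32)
col 3: [64, 0, 4, 0] -> [64, 4, 0, 0]  score +0 (running 32)
Board after move:
 2  4 32 64
 0 32  4  4
 0  0  0  0
 0  0  0  0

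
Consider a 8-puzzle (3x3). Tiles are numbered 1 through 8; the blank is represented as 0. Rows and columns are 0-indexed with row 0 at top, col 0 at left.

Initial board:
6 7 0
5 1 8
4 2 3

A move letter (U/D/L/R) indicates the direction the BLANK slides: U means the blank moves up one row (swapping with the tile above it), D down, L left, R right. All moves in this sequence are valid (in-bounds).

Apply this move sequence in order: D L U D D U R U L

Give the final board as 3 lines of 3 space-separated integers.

After move 1 (D):
6 7 8
5 1 0
4 2 3

After move 2 (L):
6 7 8
5 0 1
4 2 3

After move 3 (U):
6 0 8
5 7 1
4 2 3

After move 4 (D):
6 7 8
5 0 1
4 2 3

After move 5 (D):
6 7 8
5 2 1
4 0 3

After move 6 (U):
6 7 8
5 0 1
4 2 3

After move 7 (R):
6 7 8
5 1 0
4 2 3

After move 8 (U):
6 7 0
5 1 8
4 2 3

After move 9 (L):
6 0 7
5 1 8
4 2 3

Answer: 6 0 7
5 1 8
4 2 3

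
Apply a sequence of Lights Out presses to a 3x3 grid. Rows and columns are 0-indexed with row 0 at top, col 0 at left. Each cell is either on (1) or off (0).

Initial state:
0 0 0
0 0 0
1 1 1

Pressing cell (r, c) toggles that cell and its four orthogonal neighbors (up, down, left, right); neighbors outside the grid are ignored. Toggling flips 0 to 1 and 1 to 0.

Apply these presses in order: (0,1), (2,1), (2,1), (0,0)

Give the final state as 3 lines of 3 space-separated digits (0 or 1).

Answer: 0 0 1
1 1 0
1 1 1

Derivation:
After press 1 at (0,1):
1 1 1
0 1 0
1 1 1

After press 2 at (2,1):
1 1 1
0 0 0
0 0 0

After press 3 at (2,1):
1 1 1
0 1 0
1 1 1

After press 4 at (0,0):
0 0 1
1 1 0
1 1 1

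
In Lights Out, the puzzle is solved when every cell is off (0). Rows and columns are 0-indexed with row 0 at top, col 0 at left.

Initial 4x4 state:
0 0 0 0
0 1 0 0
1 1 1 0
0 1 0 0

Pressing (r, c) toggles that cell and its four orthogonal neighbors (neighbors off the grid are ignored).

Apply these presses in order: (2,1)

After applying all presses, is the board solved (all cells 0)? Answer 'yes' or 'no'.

After press 1 at (2,1):
0 0 0 0
0 0 0 0
0 0 0 0
0 0 0 0

Lights still on: 0

Answer: yes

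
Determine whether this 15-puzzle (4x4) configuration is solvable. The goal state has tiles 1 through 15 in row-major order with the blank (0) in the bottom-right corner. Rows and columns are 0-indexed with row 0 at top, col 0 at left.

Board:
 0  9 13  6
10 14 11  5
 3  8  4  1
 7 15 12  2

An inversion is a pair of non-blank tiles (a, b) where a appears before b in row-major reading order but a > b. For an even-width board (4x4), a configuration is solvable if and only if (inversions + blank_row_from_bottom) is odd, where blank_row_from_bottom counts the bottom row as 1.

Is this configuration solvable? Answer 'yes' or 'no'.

Inversions: 63
Blank is in row 0 (0-indexed from top), which is row 4 counting from the bottom (bottom = 1).
63 + 4 = 67, which is odd, so the puzzle is solvable.

Answer: yes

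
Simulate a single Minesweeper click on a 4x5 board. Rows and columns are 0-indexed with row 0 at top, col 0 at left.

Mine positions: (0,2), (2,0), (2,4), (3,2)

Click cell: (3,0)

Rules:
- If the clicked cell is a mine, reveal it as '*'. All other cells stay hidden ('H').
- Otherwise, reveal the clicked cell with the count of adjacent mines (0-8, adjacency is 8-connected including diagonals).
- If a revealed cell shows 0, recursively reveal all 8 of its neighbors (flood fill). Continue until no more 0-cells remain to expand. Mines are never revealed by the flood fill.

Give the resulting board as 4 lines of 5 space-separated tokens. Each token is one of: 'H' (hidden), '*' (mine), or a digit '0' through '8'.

H H H H H
H H H H H
H H H H H
1 H H H H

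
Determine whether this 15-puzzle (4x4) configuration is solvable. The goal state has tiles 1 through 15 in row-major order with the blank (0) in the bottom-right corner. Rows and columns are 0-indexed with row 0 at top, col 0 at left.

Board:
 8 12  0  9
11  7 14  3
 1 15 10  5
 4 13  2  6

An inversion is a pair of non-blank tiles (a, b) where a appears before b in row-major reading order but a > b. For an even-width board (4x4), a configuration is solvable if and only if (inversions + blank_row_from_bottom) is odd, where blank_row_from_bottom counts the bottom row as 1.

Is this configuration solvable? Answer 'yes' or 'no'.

Answer: yes

Derivation:
Inversions: 63
Blank is in row 0 (0-indexed from top), which is row 4 counting from the bottom (bottom = 1).
63 + 4 = 67, which is odd, so the puzzle is solvable.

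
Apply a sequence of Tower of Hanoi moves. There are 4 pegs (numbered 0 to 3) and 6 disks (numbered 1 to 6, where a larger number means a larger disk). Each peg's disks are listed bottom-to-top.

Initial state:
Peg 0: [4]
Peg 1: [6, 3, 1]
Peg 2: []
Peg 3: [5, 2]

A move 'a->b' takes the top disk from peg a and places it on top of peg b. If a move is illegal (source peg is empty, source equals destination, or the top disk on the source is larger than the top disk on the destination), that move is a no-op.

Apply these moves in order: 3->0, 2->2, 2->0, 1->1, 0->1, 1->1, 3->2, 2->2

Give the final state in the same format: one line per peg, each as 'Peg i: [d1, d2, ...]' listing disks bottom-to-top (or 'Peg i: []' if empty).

Answer: Peg 0: [4, 2]
Peg 1: [6, 3, 1]
Peg 2: [5]
Peg 3: []

Derivation:
After move 1 (3->0):
Peg 0: [4, 2]
Peg 1: [6, 3, 1]
Peg 2: []
Peg 3: [5]

After move 2 (2->2):
Peg 0: [4, 2]
Peg 1: [6, 3, 1]
Peg 2: []
Peg 3: [5]

After move 3 (2->0):
Peg 0: [4, 2]
Peg 1: [6, 3, 1]
Peg 2: []
Peg 3: [5]

After move 4 (1->1):
Peg 0: [4, 2]
Peg 1: [6, 3, 1]
Peg 2: []
Peg 3: [5]

After move 5 (0->1):
Peg 0: [4, 2]
Peg 1: [6, 3, 1]
Peg 2: []
Peg 3: [5]

After move 6 (1->1):
Peg 0: [4, 2]
Peg 1: [6, 3, 1]
Peg 2: []
Peg 3: [5]

After move 7 (3->2):
Peg 0: [4, 2]
Peg 1: [6, 3, 1]
Peg 2: [5]
Peg 3: []

After move 8 (2->2):
Peg 0: [4, 2]
Peg 1: [6, 3, 1]
Peg 2: [5]
Peg 3: []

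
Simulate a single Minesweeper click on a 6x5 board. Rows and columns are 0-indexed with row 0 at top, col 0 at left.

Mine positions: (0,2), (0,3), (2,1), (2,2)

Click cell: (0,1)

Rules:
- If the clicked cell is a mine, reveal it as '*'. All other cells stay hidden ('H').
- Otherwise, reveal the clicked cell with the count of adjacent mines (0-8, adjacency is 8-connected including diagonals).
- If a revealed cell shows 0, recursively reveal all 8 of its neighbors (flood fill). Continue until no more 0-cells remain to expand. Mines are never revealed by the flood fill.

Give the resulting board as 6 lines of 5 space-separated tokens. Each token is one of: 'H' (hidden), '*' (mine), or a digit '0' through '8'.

H 1 H H H
H H H H H
H H H H H
H H H H H
H H H H H
H H H H H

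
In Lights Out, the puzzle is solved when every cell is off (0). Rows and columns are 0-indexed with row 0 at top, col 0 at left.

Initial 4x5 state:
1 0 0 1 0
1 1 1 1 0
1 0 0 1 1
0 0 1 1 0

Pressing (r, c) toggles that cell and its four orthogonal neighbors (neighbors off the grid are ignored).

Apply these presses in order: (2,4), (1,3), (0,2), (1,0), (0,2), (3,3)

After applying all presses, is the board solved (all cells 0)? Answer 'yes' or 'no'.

After press 1 at (2,4):
1 0 0 1 0
1 1 1 1 1
1 0 0 0 0
0 0 1 1 1

After press 2 at (1,3):
1 0 0 0 0
1 1 0 0 0
1 0 0 1 0
0 0 1 1 1

After press 3 at (0,2):
1 1 1 1 0
1 1 1 0 0
1 0 0 1 0
0 0 1 1 1

After press 4 at (1,0):
0 1 1 1 0
0 0 1 0 0
0 0 0 1 0
0 0 1 1 1

After press 5 at (0,2):
0 0 0 0 0
0 0 0 0 0
0 0 0 1 0
0 0 1 1 1

After press 6 at (3,3):
0 0 0 0 0
0 0 0 0 0
0 0 0 0 0
0 0 0 0 0

Lights still on: 0

Answer: yes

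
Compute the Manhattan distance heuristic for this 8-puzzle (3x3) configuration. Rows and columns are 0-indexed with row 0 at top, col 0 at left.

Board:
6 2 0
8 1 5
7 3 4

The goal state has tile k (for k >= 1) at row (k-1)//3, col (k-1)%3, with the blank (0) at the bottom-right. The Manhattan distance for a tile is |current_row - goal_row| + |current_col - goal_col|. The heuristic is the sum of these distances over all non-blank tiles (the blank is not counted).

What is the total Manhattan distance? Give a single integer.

Tile 6: at (0,0), goal (1,2), distance |0-1|+|0-2| = 3
Tile 2: at (0,1), goal (0,1), distance |0-0|+|1-1| = 0
Tile 8: at (1,0), goal (2,1), distance |1-2|+|0-1| = 2
Tile 1: at (1,1), goal (0,0), distance |1-0|+|1-0| = 2
Tile 5: at (1,2), goal (1,1), distance |1-1|+|2-1| = 1
Tile 7: at (2,0), goal (2,0), distance |2-2|+|0-0| = 0
Tile 3: at (2,1), goal (0,2), distance |2-0|+|1-2| = 3
Tile 4: at (2,2), goal (1,0), distance |2-1|+|2-0| = 3
Sum: 3 + 0 + 2 + 2 + 1 + 0 + 3 + 3 = 14

Answer: 14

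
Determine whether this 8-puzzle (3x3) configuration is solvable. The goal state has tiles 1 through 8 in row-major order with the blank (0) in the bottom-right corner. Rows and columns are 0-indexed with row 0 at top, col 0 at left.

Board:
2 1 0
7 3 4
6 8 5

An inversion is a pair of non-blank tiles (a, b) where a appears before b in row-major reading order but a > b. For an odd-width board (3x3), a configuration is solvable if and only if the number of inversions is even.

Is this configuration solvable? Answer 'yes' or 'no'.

Answer: no

Derivation:
Inversions (pairs i<j in row-major order where tile[i] > tile[j] > 0): 7
7 is odd, so the puzzle is not solvable.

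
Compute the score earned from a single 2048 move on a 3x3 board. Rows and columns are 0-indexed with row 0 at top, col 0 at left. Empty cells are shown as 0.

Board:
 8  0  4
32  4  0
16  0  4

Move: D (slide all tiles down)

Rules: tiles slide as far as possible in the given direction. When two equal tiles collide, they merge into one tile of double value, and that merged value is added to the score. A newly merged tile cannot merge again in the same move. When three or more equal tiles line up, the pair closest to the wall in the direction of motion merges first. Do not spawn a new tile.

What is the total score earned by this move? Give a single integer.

Answer: 8

Derivation:
Slide down:
col 0: [8, 32, 16] -> [8, 32, 16]  score +0 (running 0)
col 1: [0, 4, 0] -> [0, 0, 4]  score +0 (running 0)
col 2: [4, 0, 4] -> [0, 0, 8]  score +8 (running 8)
Board after move:
 8  0  0
32  0  0
16  4  8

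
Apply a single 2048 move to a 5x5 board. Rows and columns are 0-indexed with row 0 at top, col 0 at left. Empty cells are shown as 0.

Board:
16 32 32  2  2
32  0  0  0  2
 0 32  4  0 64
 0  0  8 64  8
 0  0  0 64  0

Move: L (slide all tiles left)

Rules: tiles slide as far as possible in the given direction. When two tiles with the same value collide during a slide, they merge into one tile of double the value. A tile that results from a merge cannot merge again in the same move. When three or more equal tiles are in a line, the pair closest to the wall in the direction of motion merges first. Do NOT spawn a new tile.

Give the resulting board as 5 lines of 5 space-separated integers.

Slide left:
row 0: [16, 32, 32, 2, 2] -> [16, 64, 4, 0, 0]
row 1: [32, 0, 0, 0, 2] -> [32, 2, 0, 0, 0]
row 2: [0, 32, 4, 0, 64] -> [32, 4, 64, 0, 0]
row 3: [0, 0, 8, 64, 8] -> [8, 64, 8, 0, 0]
row 4: [0, 0, 0, 64, 0] -> [64, 0, 0, 0, 0]

Answer: 16 64  4  0  0
32  2  0  0  0
32  4 64  0  0
 8 64  8  0  0
64  0  0  0  0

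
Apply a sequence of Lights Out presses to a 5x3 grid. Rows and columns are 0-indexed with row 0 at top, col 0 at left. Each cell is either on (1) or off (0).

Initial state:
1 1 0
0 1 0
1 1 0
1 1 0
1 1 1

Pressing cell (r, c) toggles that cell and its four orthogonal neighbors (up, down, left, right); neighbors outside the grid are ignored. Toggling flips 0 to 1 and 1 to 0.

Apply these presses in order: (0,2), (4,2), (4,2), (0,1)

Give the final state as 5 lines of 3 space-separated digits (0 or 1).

After press 1 at (0,2):
1 0 1
0 1 1
1 1 0
1 1 0
1 1 1

After press 2 at (4,2):
1 0 1
0 1 1
1 1 0
1 1 1
1 0 0

After press 3 at (4,2):
1 0 1
0 1 1
1 1 0
1 1 0
1 1 1

After press 4 at (0,1):
0 1 0
0 0 1
1 1 0
1 1 0
1 1 1

Answer: 0 1 0
0 0 1
1 1 0
1 1 0
1 1 1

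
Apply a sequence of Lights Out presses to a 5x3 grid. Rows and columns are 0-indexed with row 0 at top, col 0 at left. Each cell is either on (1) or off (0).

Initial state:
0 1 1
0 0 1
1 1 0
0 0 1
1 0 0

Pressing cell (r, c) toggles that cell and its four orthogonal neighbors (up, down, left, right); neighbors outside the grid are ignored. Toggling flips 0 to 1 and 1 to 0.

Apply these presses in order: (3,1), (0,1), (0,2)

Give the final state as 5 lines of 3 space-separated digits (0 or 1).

After press 1 at (3,1):
0 1 1
0 0 1
1 0 0
1 1 0
1 1 0

After press 2 at (0,1):
1 0 0
0 1 1
1 0 0
1 1 0
1 1 0

After press 3 at (0,2):
1 1 1
0 1 0
1 0 0
1 1 0
1 1 0

Answer: 1 1 1
0 1 0
1 0 0
1 1 0
1 1 0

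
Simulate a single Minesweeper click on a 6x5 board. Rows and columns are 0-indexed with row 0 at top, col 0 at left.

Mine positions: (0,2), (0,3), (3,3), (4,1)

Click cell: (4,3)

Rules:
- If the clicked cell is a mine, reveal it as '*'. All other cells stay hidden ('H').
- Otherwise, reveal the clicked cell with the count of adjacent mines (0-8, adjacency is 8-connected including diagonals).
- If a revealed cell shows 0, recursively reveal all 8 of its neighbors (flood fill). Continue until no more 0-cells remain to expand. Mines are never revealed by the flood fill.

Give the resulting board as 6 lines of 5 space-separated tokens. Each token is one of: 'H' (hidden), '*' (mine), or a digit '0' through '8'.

H H H H H
H H H H H
H H H H H
H H H H H
H H H 1 H
H H H H H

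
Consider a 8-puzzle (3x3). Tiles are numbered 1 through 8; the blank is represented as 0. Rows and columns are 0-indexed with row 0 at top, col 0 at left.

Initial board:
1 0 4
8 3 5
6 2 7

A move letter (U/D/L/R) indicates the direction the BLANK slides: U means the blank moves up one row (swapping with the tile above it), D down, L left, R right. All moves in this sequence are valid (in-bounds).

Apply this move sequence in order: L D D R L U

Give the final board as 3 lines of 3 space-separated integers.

After move 1 (L):
0 1 4
8 3 5
6 2 7

After move 2 (D):
8 1 4
0 3 5
6 2 7

After move 3 (D):
8 1 4
6 3 5
0 2 7

After move 4 (R):
8 1 4
6 3 5
2 0 7

After move 5 (L):
8 1 4
6 3 5
0 2 7

After move 6 (U):
8 1 4
0 3 5
6 2 7

Answer: 8 1 4
0 3 5
6 2 7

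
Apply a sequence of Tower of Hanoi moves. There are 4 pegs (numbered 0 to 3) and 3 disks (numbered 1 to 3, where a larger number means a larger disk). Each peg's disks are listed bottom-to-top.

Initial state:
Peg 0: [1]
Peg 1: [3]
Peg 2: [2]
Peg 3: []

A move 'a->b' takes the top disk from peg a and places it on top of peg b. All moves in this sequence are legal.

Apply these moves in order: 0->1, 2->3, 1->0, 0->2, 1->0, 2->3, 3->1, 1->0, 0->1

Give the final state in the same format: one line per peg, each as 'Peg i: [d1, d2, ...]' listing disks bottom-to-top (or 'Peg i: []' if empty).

After move 1 (0->1):
Peg 0: []
Peg 1: [3, 1]
Peg 2: [2]
Peg 3: []

After move 2 (2->3):
Peg 0: []
Peg 1: [3, 1]
Peg 2: []
Peg 3: [2]

After move 3 (1->0):
Peg 0: [1]
Peg 1: [3]
Peg 2: []
Peg 3: [2]

After move 4 (0->2):
Peg 0: []
Peg 1: [3]
Peg 2: [1]
Peg 3: [2]

After move 5 (1->0):
Peg 0: [3]
Peg 1: []
Peg 2: [1]
Peg 3: [2]

After move 6 (2->3):
Peg 0: [3]
Peg 1: []
Peg 2: []
Peg 3: [2, 1]

After move 7 (3->1):
Peg 0: [3]
Peg 1: [1]
Peg 2: []
Peg 3: [2]

After move 8 (1->0):
Peg 0: [3, 1]
Peg 1: []
Peg 2: []
Peg 3: [2]

After move 9 (0->1):
Peg 0: [3]
Peg 1: [1]
Peg 2: []
Peg 3: [2]

Answer: Peg 0: [3]
Peg 1: [1]
Peg 2: []
Peg 3: [2]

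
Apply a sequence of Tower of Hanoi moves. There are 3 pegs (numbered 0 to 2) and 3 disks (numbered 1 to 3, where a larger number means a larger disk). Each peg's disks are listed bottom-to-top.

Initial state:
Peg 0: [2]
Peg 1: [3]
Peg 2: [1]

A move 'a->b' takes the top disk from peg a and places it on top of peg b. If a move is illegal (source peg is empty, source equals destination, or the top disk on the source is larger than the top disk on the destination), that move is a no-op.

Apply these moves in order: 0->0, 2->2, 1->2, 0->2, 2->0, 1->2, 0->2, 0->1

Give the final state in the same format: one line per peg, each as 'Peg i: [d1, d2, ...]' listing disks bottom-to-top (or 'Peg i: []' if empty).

After move 1 (0->0):
Peg 0: [2]
Peg 1: [3]
Peg 2: [1]

After move 2 (2->2):
Peg 0: [2]
Peg 1: [3]
Peg 2: [1]

After move 3 (1->2):
Peg 0: [2]
Peg 1: [3]
Peg 2: [1]

After move 4 (0->2):
Peg 0: [2]
Peg 1: [3]
Peg 2: [1]

After move 5 (2->0):
Peg 0: [2, 1]
Peg 1: [3]
Peg 2: []

After move 6 (1->2):
Peg 0: [2, 1]
Peg 1: []
Peg 2: [3]

After move 7 (0->2):
Peg 0: [2]
Peg 1: []
Peg 2: [3, 1]

After move 8 (0->1):
Peg 0: []
Peg 1: [2]
Peg 2: [3, 1]

Answer: Peg 0: []
Peg 1: [2]
Peg 2: [3, 1]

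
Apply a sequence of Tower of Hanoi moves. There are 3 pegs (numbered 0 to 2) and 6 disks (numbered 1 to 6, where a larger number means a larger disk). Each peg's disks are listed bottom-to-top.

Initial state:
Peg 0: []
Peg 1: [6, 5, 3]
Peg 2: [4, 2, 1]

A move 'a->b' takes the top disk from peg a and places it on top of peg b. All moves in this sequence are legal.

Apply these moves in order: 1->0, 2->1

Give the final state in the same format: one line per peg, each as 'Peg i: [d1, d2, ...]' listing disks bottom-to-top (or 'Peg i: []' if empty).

After move 1 (1->0):
Peg 0: [3]
Peg 1: [6, 5]
Peg 2: [4, 2, 1]

After move 2 (2->1):
Peg 0: [3]
Peg 1: [6, 5, 1]
Peg 2: [4, 2]

Answer: Peg 0: [3]
Peg 1: [6, 5, 1]
Peg 2: [4, 2]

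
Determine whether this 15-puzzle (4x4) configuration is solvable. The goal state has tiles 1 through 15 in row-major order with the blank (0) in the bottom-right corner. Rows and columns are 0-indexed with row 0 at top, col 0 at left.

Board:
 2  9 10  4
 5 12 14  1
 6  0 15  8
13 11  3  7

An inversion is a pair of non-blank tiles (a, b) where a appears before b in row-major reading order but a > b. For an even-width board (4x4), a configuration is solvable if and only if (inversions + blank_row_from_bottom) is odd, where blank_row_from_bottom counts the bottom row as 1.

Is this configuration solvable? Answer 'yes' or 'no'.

Answer: yes

Derivation:
Inversions: 45
Blank is in row 2 (0-indexed from top), which is row 2 counting from the bottom (bottom = 1).
45 + 2 = 47, which is odd, so the puzzle is solvable.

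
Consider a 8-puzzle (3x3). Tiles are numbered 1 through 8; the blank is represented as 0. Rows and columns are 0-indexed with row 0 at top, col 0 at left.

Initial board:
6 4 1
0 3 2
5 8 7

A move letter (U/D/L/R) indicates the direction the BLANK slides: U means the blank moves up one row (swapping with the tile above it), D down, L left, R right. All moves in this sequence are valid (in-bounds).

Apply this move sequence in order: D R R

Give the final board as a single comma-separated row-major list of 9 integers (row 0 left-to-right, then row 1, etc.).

Answer: 6, 4, 1, 5, 3, 2, 8, 7, 0

Derivation:
After move 1 (D):
6 4 1
5 3 2
0 8 7

After move 2 (R):
6 4 1
5 3 2
8 0 7

After move 3 (R):
6 4 1
5 3 2
8 7 0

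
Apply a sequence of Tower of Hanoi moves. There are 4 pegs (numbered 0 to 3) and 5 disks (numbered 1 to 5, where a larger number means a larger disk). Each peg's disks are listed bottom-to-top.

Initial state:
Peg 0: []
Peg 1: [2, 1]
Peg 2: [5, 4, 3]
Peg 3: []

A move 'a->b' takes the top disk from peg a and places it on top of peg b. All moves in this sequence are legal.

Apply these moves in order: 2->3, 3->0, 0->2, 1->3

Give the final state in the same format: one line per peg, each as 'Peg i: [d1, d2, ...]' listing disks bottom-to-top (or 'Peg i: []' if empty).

Answer: Peg 0: []
Peg 1: [2]
Peg 2: [5, 4, 3]
Peg 3: [1]

Derivation:
After move 1 (2->3):
Peg 0: []
Peg 1: [2, 1]
Peg 2: [5, 4]
Peg 3: [3]

After move 2 (3->0):
Peg 0: [3]
Peg 1: [2, 1]
Peg 2: [5, 4]
Peg 3: []

After move 3 (0->2):
Peg 0: []
Peg 1: [2, 1]
Peg 2: [5, 4, 3]
Peg 3: []

After move 4 (1->3):
Peg 0: []
Peg 1: [2]
Peg 2: [5, 4, 3]
Peg 3: [1]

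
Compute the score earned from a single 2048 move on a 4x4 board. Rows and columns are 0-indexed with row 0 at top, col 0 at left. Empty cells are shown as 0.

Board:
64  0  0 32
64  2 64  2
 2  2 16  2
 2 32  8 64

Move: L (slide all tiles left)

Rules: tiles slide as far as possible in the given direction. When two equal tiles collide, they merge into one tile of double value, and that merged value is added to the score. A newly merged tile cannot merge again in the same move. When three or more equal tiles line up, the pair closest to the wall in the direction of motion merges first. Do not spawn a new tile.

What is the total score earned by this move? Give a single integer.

Answer: 4

Derivation:
Slide left:
row 0: [64, 0, 0, 32] -> [64, 32, 0, 0]  score +0 (running 0)
row 1: [64, 2, 64, 2] -> [64, 2, 64, 2]  score +0 (running 0)
row 2: [2, 2, 16, 2] -> [4, 16, 2, 0]  score +4 (running 4)
row 3: [2, 32, 8, 64] -> [2, 32, 8, 64]  score +0 (running 4)
Board after move:
64 32  0  0
64  2 64  2
 4 16  2  0
 2 32  8 64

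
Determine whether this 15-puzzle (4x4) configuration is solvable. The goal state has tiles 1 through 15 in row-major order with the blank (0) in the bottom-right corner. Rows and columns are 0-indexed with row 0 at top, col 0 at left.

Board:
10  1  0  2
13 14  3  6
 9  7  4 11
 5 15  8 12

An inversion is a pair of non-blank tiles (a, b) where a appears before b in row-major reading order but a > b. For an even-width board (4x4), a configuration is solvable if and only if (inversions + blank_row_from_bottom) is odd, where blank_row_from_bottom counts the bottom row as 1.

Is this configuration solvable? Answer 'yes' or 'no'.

Inversions: 39
Blank is in row 0 (0-indexed from top), which is row 4 counting from the bottom (bottom = 1).
39 + 4 = 43, which is odd, so the puzzle is solvable.

Answer: yes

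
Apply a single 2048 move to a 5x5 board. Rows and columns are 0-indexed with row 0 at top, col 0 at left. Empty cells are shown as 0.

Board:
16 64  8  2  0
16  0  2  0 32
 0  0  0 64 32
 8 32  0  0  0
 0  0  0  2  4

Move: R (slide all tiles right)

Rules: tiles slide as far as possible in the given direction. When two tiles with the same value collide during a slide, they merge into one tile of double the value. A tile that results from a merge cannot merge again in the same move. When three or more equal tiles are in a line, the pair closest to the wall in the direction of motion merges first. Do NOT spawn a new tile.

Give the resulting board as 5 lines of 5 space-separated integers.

Answer:  0 16 64  8  2
 0  0 16  2 32
 0  0  0 64 32
 0  0  0  8 32
 0  0  0  2  4

Derivation:
Slide right:
row 0: [16, 64, 8, 2, 0] -> [0, 16, 64, 8, 2]
row 1: [16, 0, 2, 0, 32] -> [0, 0, 16, 2, 32]
row 2: [0, 0, 0, 64, 32] -> [0, 0, 0, 64, 32]
row 3: [8, 32, 0, 0, 0] -> [0, 0, 0, 8, 32]
row 4: [0, 0, 0, 2, 4] -> [0, 0, 0, 2, 4]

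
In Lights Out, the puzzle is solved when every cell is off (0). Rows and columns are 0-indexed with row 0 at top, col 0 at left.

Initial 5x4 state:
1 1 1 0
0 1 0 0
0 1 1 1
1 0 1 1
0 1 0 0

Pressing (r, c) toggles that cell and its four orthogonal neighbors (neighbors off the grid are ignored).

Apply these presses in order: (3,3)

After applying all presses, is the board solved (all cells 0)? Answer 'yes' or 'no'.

Answer: no

Derivation:
After press 1 at (3,3):
1 1 1 0
0 1 0 0
0 1 1 0
1 0 0 0
0 1 0 1

Lights still on: 9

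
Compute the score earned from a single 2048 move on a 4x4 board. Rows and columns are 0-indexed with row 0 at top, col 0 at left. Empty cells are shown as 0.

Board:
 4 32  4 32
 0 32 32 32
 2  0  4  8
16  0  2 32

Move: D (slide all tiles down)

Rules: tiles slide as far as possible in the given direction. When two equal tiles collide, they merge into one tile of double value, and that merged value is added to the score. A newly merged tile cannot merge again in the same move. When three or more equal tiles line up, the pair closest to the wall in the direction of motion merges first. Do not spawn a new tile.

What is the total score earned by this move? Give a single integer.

Slide down:
col 0: [4, 0, 2, 16] -> [0, 4, 2, 16]  score +0 (running 0)
col 1: [32, 32, 0, 0] -> [0, 0, 0, 64]  score +64 (running 64)
col 2: [4, 32, 4, 2] -> [4, 32, 4, 2]  score +0 (running 64)
col 3: [32, 32, 8, 32] -> [0, 64, 8, 32]  score +64 (running 128)
Board after move:
 0  0  4  0
 4  0 32 64
 2  0  4  8
16 64  2 32

Answer: 128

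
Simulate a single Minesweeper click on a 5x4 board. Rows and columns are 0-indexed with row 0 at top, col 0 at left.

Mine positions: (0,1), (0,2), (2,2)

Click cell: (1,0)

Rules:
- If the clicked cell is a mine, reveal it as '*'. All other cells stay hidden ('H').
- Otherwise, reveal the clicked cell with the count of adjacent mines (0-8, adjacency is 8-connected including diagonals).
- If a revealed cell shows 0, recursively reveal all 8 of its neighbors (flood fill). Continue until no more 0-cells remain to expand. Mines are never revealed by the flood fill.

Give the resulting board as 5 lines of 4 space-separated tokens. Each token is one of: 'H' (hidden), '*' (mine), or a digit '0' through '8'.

H H H H
1 H H H
H H H H
H H H H
H H H H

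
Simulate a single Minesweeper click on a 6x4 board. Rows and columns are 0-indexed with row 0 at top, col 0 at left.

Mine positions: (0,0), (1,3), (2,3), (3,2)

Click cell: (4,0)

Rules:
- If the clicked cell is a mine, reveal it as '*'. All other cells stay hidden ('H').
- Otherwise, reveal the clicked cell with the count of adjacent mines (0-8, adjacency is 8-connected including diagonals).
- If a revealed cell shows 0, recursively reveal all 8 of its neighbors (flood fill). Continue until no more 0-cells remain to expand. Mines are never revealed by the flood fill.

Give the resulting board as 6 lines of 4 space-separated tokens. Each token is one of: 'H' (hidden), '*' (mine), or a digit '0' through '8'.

H H H H
1 1 H H
0 1 H H
0 1 H H
0 1 1 1
0 0 0 0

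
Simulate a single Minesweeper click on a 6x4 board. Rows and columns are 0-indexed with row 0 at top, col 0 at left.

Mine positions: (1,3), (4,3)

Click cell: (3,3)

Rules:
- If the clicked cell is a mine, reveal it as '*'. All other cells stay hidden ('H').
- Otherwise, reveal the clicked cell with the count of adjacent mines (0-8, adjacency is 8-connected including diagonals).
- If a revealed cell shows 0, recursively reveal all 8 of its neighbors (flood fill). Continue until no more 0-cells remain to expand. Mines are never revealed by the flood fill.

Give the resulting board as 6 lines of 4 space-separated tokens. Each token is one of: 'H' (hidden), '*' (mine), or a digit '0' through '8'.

H H H H
H H H H
H H H H
H H H 1
H H H H
H H H H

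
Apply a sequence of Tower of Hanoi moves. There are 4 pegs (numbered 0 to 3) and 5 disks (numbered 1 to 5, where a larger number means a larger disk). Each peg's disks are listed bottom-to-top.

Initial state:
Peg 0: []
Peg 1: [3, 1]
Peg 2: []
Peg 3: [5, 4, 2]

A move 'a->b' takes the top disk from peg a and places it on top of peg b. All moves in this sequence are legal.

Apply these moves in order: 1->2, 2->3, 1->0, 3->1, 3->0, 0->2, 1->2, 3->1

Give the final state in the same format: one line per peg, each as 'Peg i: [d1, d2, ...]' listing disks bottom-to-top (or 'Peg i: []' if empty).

Answer: Peg 0: [3]
Peg 1: [4]
Peg 2: [2, 1]
Peg 3: [5]

Derivation:
After move 1 (1->2):
Peg 0: []
Peg 1: [3]
Peg 2: [1]
Peg 3: [5, 4, 2]

After move 2 (2->3):
Peg 0: []
Peg 1: [3]
Peg 2: []
Peg 3: [5, 4, 2, 1]

After move 3 (1->0):
Peg 0: [3]
Peg 1: []
Peg 2: []
Peg 3: [5, 4, 2, 1]

After move 4 (3->1):
Peg 0: [3]
Peg 1: [1]
Peg 2: []
Peg 3: [5, 4, 2]

After move 5 (3->0):
Peg 0: [3, 2]
Peg 1: [1]
Peg 2: []
Peg 3: [5, 4]

After move 6 (0->2):
Peg 0: [3]
Peg 1: [1]
Peg 2: [2]
Peg 3: [5, 4]

After move 7 (1->2):
Peg 0: [3]
Peg 1: []
Peg 2: [2, 1]
Peg 3: [5, 4]

After move 8 (3->1):
Peg 0: [3]
Peg 1: [4]
Peg 2: [2, 1]
Peg 3: [5]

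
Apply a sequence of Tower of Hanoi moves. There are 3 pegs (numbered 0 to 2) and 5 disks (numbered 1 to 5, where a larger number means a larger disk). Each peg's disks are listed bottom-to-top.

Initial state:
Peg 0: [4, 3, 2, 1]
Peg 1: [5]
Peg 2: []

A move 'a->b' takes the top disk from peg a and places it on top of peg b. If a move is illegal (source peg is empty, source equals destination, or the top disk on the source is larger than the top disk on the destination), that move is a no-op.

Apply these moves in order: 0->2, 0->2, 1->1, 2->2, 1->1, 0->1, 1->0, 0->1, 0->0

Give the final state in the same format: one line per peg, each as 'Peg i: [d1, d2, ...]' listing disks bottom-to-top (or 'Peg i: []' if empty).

After move 1 (0->2):
Peg 0: [4, 3, 2]
Peg 1: [5]
Peg 2: [1]

After move 2 (0->2):
Peg 0: [4, 3, 2]
Peg 1: [5]
Peg 2: [1]

After move 3 (1->1):
Peg 0: [4, 3, 2]
Peg 1: [5]
Peg 2: [1]

After move 4 (2->2):
Peg 0: [4, 3, 2]
Peg 1: [5]
Peg 2: [1]

After move 5 (1->1):
Peg 0: [4, 3, 2]
Peg 1: [5]
Peg 2: [1]

After move 6 (0->1):
Peg 0: [4, 3]
Peg 1: [5, 2]
Peg 2: [1]

After move 7 (1->0):
Peg 0: [4, 3, 2]
Peg 1: [5]
Peg 2: [1]

After move 8 (0->1):
Peg 0: [4, 3]
Peg 1: [5, 2]
Peg 2: [1]

After move 9 (0->0):
Peg 0: [4, 3]
Peg 1: [5, 2]
Peg 2: [1]

Answer: Peg 0: [4, 3]
Peg 1: [5, 2]
Peg 2: [1]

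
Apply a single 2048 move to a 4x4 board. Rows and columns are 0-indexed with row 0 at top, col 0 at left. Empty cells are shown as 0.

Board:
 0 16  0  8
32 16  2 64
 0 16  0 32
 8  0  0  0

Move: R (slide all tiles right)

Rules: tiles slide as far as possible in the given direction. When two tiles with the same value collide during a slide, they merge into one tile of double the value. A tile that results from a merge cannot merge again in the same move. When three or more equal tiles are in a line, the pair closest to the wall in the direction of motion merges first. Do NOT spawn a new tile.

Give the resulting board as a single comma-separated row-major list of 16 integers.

Answer: 0, 0, 16, 8, 32, 16, 2, 64, 0, 0, 16, 32, 0, 0, 0, 8

Derivation:
Slide right:
row 0: [0, 16, 0, 8] -> [0, 0, 16, 8]
row 1: [32, 16, 2, 64] -> [32, 16, 2, 64]
row 2: [0, 16, 0, 32] -> [0, 0, 16, 32]
row 3: [8, 0, 0, 0] -> [0, 0, 0, 8]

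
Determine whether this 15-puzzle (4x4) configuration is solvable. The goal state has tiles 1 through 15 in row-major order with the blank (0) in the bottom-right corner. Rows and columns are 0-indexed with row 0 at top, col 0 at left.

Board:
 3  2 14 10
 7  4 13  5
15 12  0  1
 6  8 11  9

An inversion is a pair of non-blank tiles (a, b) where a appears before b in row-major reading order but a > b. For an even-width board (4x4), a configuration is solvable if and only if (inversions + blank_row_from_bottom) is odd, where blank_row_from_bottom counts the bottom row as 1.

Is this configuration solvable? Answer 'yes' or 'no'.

Answer: no

Derivation:
Inversions: 46
Blank is in row 2 (0-indexed from top), which is row 2 counting from the bottom (bottom = 1).
46 + 2 = 48, which is even, so the puzzle is not solvable.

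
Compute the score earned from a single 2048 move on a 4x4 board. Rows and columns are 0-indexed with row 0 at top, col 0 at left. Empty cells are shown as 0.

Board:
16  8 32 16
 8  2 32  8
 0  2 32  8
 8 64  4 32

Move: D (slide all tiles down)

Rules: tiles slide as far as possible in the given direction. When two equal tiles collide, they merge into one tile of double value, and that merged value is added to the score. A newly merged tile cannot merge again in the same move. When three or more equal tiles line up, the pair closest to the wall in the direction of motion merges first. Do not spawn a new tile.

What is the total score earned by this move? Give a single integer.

Answer: 100

Derivation:
Slide down:
col 0: [16, 8, 0, 8] -> [0, 0, 16, 16]  score +16 (running 16)
col 1: [8, 2, 2, 64] -> [0, 8, 4, 64]  score +4 (running 20)
col 2: [32, 32, 32, 4] -> [0, 32, 64, 4]  score +64 (running 84)
col 3: [16, 8, 8, 32] -> [0, 16, 16, 32]  score +16 (running 100)
Board after move:
 0  0  0  0
 0  8 32 16
16  4 64 16
16 64  4 32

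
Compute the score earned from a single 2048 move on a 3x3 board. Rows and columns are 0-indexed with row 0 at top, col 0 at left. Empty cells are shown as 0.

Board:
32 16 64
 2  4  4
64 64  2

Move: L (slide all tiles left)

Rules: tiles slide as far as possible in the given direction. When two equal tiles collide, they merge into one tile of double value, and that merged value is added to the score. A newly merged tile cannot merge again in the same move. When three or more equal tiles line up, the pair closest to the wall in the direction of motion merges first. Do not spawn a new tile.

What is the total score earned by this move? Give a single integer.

Slide left:
row 0: [32, 16, 64] -> [32, 16, 64]  score +0 (running 0)
row 1: [2, 4, 4] -> [2, 8, 0]  score +8 (running 8)
row 2: [64, 64, 2] -> [128, 2, 0]  score +128 (running 136)
Board after move:
 32  16  64
  2   8   0
128   2   0

Answer: 136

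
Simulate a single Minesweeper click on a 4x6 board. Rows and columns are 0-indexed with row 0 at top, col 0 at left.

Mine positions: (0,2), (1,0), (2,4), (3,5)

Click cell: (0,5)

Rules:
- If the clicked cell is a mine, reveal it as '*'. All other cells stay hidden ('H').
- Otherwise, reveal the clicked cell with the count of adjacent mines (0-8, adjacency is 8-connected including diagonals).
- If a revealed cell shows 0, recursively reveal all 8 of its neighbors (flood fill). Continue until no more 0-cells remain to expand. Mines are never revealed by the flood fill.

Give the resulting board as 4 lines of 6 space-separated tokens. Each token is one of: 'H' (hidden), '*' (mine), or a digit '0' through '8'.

H H H 1 0 0
H H H 2 1 1
H H H H H H
H H H H H H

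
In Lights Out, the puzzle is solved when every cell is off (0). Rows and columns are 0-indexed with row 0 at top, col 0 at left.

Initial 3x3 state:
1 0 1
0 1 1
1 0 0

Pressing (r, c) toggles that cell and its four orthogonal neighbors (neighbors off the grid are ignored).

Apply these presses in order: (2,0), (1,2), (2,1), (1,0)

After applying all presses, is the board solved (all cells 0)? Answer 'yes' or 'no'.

Answer: yes

Derivation:
After press 1 at (2,0):
1 0 1
1 1 1
0 1 0

After press 2 at (1,2):
1 0 0
1 0 0
0 1 1

After press 3 at (2,1):
1 0 0
1 1 0
1 0 0

After press 4 at (1,0):
0 0 0
0 0 0
0 0 0

Lights still on: 0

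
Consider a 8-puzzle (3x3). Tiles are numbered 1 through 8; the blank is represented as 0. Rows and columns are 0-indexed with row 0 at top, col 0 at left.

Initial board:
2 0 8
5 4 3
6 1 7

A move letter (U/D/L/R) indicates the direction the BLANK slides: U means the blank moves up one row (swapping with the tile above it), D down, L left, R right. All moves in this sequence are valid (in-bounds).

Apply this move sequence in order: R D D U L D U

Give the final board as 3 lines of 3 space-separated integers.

Answer: 2 8 3
5 0 4
6 1 7

Derivation:
After move 1 (R):
2 8 0
5 4 3
6 1 7

After move 2 (D):
2 8 3
5 4 0
6 1 7

After move 3 (D):
2 8 3
5 4 7
6 1 0

After move 4 (U):
2 8 3
5 4 0
6 1 7

After move 5 (L):
2 8 3
5 0 4
6 1 7

After move 6 (D):
2 8 3
5 1 4
6 0 7

After move 7 (U):
2 8 3
5 0 4
6 1 7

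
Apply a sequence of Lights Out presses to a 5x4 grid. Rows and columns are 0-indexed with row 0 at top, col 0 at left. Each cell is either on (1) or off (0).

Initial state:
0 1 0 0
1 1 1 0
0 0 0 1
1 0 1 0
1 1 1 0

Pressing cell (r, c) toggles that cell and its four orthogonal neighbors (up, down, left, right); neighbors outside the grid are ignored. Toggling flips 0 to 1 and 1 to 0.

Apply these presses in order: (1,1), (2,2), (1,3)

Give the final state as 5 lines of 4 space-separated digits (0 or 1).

After press 1 at (1,1):
0 0 0 0
0 0 0 0
0 1 0 1
1 0 1 0
1 1 1 0

After press 2 at (2,2):
0 0 0 0
0 0 1 0
0 0 1 0
1 0 0 0
1 1 1 0

After press 3 at (1,3):
0 0 0 1
0 0 0 1
0 0 1 1
1 0 0 0
1 1 1 0

Answer: 0 0 0 1
0 0 0 1
0 0 1 1
1 0 0 0
1 1 1 0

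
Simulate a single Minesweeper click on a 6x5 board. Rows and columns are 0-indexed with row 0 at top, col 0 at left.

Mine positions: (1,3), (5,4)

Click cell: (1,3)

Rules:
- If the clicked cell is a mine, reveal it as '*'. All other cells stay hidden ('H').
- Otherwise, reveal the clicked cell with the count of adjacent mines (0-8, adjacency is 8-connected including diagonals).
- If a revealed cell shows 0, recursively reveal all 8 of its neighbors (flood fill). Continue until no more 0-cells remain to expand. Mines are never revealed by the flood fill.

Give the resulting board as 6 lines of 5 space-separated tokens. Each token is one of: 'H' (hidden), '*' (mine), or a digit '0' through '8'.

H H H H H
H H H * H
H H H H H
H H H H H
H H H H H
H H H H H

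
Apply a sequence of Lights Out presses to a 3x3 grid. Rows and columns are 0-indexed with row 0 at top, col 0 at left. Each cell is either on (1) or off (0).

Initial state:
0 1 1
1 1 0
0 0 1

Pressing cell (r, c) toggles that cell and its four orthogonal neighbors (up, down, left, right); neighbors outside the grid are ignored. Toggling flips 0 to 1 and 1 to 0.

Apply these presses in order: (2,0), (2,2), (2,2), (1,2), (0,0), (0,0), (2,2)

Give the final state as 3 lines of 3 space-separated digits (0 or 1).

Answer: 0 1 0
0 0 0
1 0 1

Derivation:
After press 1 at (2,0):
0 1 1
0 1 0
1 1 1

After press 2 at (2,2):
0 1 1
0 1 1
1 0 0

After press 3 at (2,2):
0 1 1
0 1 0
1 1 1

After press 4 at (1,2):
0 1 0
0 0 1
1 1 0

After press 5 at (0,0):
1 0 0
1 0 1
1 1 0

After press 6 at (0,0):
0 1 0
0 0 1
1 1 0

After press 7 at (2,2):
0 1 0
0 0 0
1 0 1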